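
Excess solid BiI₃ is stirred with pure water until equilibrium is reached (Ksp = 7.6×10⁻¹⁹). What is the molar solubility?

1.3×10⁻⁵ M

BiI₃(s) ⇌ Bi³⁺(aq) + 3 I⁻(aq)
Call the molar solubility s, so that [Bi³⁺] = s and [I⁻] = 3s.
Ksp = [Bi³⁺][I⁻]^3 = s · (3s)^3 = 27s^4
27s^4 = 7.6×10⁻¹⁹  ⇒  s^4 = 2.8×10⁻²⁰
Taking the 4th root, s = 1.3×10⁻⁵ mol L⁻¹.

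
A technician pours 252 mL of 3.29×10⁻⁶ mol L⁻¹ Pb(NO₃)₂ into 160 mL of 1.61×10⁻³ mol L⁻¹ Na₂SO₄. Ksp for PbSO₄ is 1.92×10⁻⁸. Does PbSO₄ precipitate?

No

Total volume after mixing = 252 + 160 = 412 mL.
[Pb²⁺] = (3.29×10⁻⁶)(252)/412 = 2.01×10⁻⁶ mol L⁻¹
[SO₄²⁻] = (1.61×10⁻³)(160)/412 = 6.25×10⁻⁴ mol L⁻¹
Q = [Pb²⁺][SO₄²⁻] = 1.26×10⁻⁹
Q < Ksp (1.26×10⁻⁹ vs 1.92×10⁻⁸); the solution remains unsaturated and no precipitate forms.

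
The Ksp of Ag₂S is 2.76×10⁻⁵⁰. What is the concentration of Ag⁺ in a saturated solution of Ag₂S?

3.81×10⁻¹⁷ M

Ag₂S(s) ⇌ 2 Ag⁺(aq) + S²⁻(aq)
Let s be the molar solubility. Then [Ag⁺] = 2s and [S²⁻] = s.
Ksp = [Ag⁺]^2[S²⁻] = (2s)^2 · s = 4s^3 = 2.76×10⁻⁵⁰
s = 1.90×10⁻¹⁷ mol L⁻¹
[Ag⁺] = 2s = 3.81×10⁻¹⁷ mol L⁻¹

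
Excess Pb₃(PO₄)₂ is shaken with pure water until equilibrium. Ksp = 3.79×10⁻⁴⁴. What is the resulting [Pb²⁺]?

2.43×10⁻⁹ M

Pb₃(PO₄)₂(s) ⇌ 3 Pb²⁺(aq) + 2 PO₄³⁻(aq)
With molar solubility s: [Pb²⁺] = 3s, [PO₄³⁻] = 2s.
Ksp = [Pb²⁺]^3[PO₄³⁻]^2 = (3s)^3 · (2s)^2 = 108s^5 = 3.79×10⁻⁴⁴
s = 8.11×10⁻¹⁰ M
[Pb²⁺] = 3s = 2.43×10⁻⁹ M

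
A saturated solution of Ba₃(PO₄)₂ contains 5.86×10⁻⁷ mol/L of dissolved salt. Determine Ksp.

Ba₃(PO₄)₂(s) ⇌ 3 Ba²⁺(aq) + 2 PO₄³⁻(aq)
For each mole of Ba₃(PO₄)₂ that dissolves per liter, [Ba²⁺] = 3s and [PO₄³⁻] = 2s; let s denote this solubility.
Ksp = [Ba²⁺]^3[PO₄³⁻]^2 = (3s)^3 · (2s)^2 = 108s^5
Ksp = 108 × (5.86×10⁻⁷)^5 = 7.46×10⁻³⁰

Ksp = 7.46×10⁻³⁰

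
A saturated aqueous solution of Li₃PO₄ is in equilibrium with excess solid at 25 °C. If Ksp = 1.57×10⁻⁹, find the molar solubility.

2.76×10⁻³ M

Li₃PO₄(s) ⇌ 3 Li⁺(aq) + PO₄³⁻(aq)
Call the molar solubility s, so that [Li⁺] = 3s and [PO₄³⁻] = s.
Ksp = [Li⁺]^3[PO₄³⁻] = (3s)^3 · s = 27s^4
27s^4 = 1.57×10⁻⁹  ⇒  s^4 = 5.81×10⁻¹¹
s = 2.76×10⁻³ mol L⁻¹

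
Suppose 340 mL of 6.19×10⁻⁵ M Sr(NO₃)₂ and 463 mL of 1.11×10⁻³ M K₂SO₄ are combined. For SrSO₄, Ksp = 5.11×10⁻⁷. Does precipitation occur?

After mixing, V = 340 mL + 463 mL = 803 mL.
[Sr²⁺] = (6.19×10⁻⁵)(340)/803 = 2.62×10⁻⁵ M
[SO₄²⁻] = (1.11×10⁻³)(463)/803 = 6.40×10⁻⁴ M
Q = [Sr²⁺][SO₄²⁻] = 1.68×10⁻⁸
Since Q (1.68×10⁻⁸) is less than Ksp (5.11×10⁻⁷), no SrSO₄ precipitates.

No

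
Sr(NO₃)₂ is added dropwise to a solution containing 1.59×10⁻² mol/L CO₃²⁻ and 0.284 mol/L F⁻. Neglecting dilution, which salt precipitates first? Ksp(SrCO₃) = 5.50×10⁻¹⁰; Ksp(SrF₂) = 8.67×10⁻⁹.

SrCO₃

Each salt precipitates once Q = Ksp for that salt.
For SrCO₃: [Sr²⁺] = (Ksp/[CO₃²⁻]) = 3.46×10⁻⁸ mol/L
For SrF₂: [Sr²⁺] = (Ksp/[F⁻]^2) = 1.07×10⁻⁷ mol/L
Since SrCO₃ needs less Sr²⁺ to reach saturation, it precipitates first.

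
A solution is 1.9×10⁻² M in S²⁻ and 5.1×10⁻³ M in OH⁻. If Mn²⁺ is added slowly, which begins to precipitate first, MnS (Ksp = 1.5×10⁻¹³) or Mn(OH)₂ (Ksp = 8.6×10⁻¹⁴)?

MnS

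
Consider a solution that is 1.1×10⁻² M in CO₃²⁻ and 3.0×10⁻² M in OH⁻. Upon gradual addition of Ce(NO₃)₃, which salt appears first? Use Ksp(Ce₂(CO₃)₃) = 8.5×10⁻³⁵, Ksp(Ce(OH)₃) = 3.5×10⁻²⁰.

Precipitation of each salt begins when its ion product equals Ksp.
For Ce₂(CO₃)₃: [Ce³⁺] = (Ksp/[CO₃²⁻]^3)^(1/2) = 8.0×10⁻¹⁵ M
For Ce(OH)₃: [Ce³⁺] = (Ksp/[OH⁻]^3) = 1.3×10⁻¹⁵ M
The smaller threshold [Ce³⁺] is reached first, so Ce(OH)₃ precipitates first.

Ce(OH)₃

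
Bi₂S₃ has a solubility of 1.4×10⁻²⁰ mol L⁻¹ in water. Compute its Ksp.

Bi₂S₃(s) ⇌ 2 Bi³⁺(aq) + 3 S²⁻(aq)
If s mol/L of Bi₂S₃ dissolves, [Bi³⁺] = 2s and [S²⁻] = 3s.
Ksp = [Bi³⁺]^2[S²⁻]^3 = (2s)^2 · (3s)^3 = 108s^5
Ksp = 108 × (1.4×10⁻²⁰)^5 = 5.8×10⁻⁹⁸

Ksp = 5.8×10⁻⁹⁸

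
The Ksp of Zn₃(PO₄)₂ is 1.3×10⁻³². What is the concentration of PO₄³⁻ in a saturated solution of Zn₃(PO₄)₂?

Zn₃(PO₄)₂(s) ⇌ 3 Zn²⁺(aq) + 2 PO₄³⁻(aq)
Let s be the molar solubility. Then [Zn²⁺] = 3s and [PO₄³⁻] = 2s.
Ksp = [Zn²⁺]^3[PO₄³⁻]^2 = (3s)^3 · (2s)^2 = 108s^5 = 1.3×10⁻³²
s = 1.6×10⁻⁷ mol/L
[PO₄³⁻] = 2s = 3.3×10⁻⁷ mol/L

3.3×10⁻⁷ M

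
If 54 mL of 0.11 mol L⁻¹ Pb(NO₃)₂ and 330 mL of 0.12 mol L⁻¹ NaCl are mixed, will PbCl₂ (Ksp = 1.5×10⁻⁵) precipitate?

Total volume after mixing = 54 + 330 = 384 mL.
[Pb²⁺] = (0.11)(54)/384 = 1.5×10⁻² mol L⁻¹
[Cl⁻] = (0.12)(330)/384 = 0.10 mol L⁻¹
Q = [Pb²⁺][Cl⁻]^2 = 1.6×10⁻⁴
Q = 1.6×10⁻⁴ > Ksp = 1.5×10⁻⁵, so the solution is supersaturated and PbCl₂ precipitates.

Yes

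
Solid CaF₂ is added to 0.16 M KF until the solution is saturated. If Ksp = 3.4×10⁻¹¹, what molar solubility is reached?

CaF₂(s) ⇌ Ca²⁺(aq) + 2 F⁻(aq)
Let s be the solubility of CaF₂ here. The common ion gives [F⁻] ≈ 0.16 M, and [Ca²⁺] = s.
Ksp = [Ca²⁺][F⁻]^2 = s(0.16)^2
s = 3.4×10⁻¹¹ / (0.16)^2 = 1.3×10⁻⁹
s = 1.3×10⁻⁹ M

1.3×10⁻⁹ M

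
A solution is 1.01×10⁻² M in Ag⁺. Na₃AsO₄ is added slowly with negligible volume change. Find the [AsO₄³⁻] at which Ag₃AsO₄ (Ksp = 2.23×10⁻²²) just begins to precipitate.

2.16×10⁻¹⁶ M

The threshold for precipitation is Q = Ksp.
Ag₃AsO₄(s) ⇌ 3 Ag⁺(aq) + AsO₄³⁻(aq)
Ksp = [Ag⁺]^3[AsO₄³⁻] = [AsO₄³⁻](1.01×10⁻²)^3
[AsO₄³⁻] = 2.23×10⁻²² / (1.01×10⁻²)^3 = 2.16×10⁻¹⁶
[AsO₄³⁻] = 2.16×10⁻¹⁶ M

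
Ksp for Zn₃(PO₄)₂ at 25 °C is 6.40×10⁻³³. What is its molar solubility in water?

Zn₃(PO₄)₂(s) ⇌ 3 Zn²⁺(aq) + 2 PO₄³⁻(aq)
For each mole of Zn₃(PO₄)₂ that dissolves per liter, [Zn²⁺] = 3s and [PO₄³⁻] = 2s; let s denote this solubility.
Ksp = [Zn²⁺]^3[PO₄³⁻]^2 = (3s)^3 · (2s)^2 = 108s^5
108s^5 = 6.40×10⁻³³  ⇒  s^5 = 5.93×10⁻³⁵
s = (5.93×10⁻³⁵)^(1/5) = 1.43×10⁻⁷ mol L⁻¹

1.43×10⁻⁷ M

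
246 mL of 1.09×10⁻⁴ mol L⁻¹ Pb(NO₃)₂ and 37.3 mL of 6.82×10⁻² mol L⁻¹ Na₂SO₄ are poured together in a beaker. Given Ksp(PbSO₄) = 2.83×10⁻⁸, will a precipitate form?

Yes

Total volume after mixing = 246 + 37.3 = 283.3 mL.
[Pb²⁺] = (1.09×10⁻⁴)(246)/283.3 = 9.46×10⁻⁵ mol L⁻¹
[SO₄²⁻] = (6.82×10⁻²)(37.3)/283.3 = 8.98×10⁻³ mol L⁻¹
Q = [Pb²⁺][SO₄²⁻] = 8.50×10⁻⁷
Because Q > Ksp (8.50×10⁻⁷ vs 2.83×10⁻⁸), a precipitate of PbSO₄ forms.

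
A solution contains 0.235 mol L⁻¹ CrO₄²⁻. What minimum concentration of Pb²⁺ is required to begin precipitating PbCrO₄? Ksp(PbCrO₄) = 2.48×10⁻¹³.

1.06×10⁻¹² M

Precipitation begins when Q = Ksp.
PbCrO₄(s) ⇌ Pb²⁺(aq) + CrO₄²⁻(aq)
Ksp = [Pb²⁺][CrO₄²⁻] = [Pb²⁺](0.235)
[Pb²⁺] = 2.48×10⁻¹³ / (0.235) = 1.06×10⁻¹²
[Pb²⁺] = 1.06×10⁻¹² mol L⁻¹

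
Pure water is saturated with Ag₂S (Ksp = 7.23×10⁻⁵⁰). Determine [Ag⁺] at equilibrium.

5.25×10⁻¹⁷ M

Ag₂S(s) ⇌ 2 Ag⁺(aq) + S²⁻(aq)
If s mol/L of Ag₂S dissolves, [Ag⁺] = 2s and [S²⁻] = s.
Ksp = [Ag⁺]^2[S²⁻] = (2s)^2 · s = 4s^3 = 7.23×10⁻⁵⁰
s = 2.62×10⁻¹⁷ mol/L
[Ag⁺] = 2s = 5.25×10⁻¹⁷ mol/L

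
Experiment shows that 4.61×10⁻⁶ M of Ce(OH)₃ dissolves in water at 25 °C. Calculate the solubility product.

Ksp = 1.22×10⁻²⁰

Ce(OH)₃(s) ⇌ Ce³⁺(aq) + 3 OH⁻(aq)
Let s be the molar solubility. Then [Ce³⁺] = s and [OH⁻] = 3s.
Ksp = [Ce³⁺][OH⁻]^3 = s · (3s)^3 = 27s^4
Ksp = 27 × (4.61×10⁻⁶)^4 = 1.22×10⁻²⁰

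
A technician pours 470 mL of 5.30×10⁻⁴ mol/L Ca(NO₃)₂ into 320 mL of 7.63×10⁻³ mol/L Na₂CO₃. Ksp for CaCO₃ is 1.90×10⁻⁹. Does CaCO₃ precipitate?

After mixing, V = 470 mL + 320 mL = 790 mL.
[Ca²⁺] = (5.30×10⁻⁴)(470)/790 = 3.15×10⁻⁴ mol/L
[CO₃²⁻] = (7.63×10⁻³)(320)/790 = 3.09×10⁻³ mol/L
Q = [Ca²⁺][CO₃²⁻] = 9.75×10⁻⁷
Since Q (9.75×10⁻⁷) exceeds Ksp (1.90×10⁻⁹), CaCO₃ will precipitate.

Yes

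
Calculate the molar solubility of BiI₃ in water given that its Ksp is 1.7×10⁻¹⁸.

BiI₃(s) ⇌ Bi³⁺(aq) + 3 I⁻(aq)
Call the molar solubility s, so that [Bi³⁺] = s and [I⁻] = 3s.
Ksp = [Bi³⁺][I⁻]^3 = s · (3s)^3 = 27s^4
27s^4 = 1.7×10⁻¹⁸  ⇒  s^4 = 6.3×10⁻²⁰
Taking the 4th root, s = 1.6×10⁻⁵ mol L⁻¹.

1.6×10⁻⁵ M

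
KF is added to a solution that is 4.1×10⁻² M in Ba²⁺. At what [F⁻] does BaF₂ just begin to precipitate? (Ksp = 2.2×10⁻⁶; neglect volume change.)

7.3×10⁻³ M

The threshold for precipitation is Q = Ksp.
BaF₂(s) ⇌ Ba²⁺(aq) + 2 F⁻(aq)
Ksp = [Ba²⁺][F⁻]^2 = [F⁻]^2(4.1×10⁻²)
[F⁻]^2 = 2.2×10⁻⁶ / (4.1×10⁻²) = 5.4×10⁻⁵
[F⁻] = 7.3×10⁻³ M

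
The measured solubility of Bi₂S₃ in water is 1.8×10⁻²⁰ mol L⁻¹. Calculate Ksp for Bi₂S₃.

Ksp = 2.0×10⁻⁹⁷

Bi₂S₃(s) ⇌ 2 Bi³⁺(aq) + 3 S²⁻(aq)
Call the molar solubility s, so that [Bi³⁺] = 2s and [S²⁻] = 3s.
Ksp = [Bi³⁺]^2[S²⁻]^3 = (2s)^2 · (3s)^3 = 108s^5
Ksp = 108 × (1.8×10⁻²⁰)^5 = 2.0×10⁻⁹⁷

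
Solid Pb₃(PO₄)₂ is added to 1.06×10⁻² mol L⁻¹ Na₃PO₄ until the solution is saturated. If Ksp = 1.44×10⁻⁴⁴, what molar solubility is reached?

Pb₃(PO₄)₂(s) ⇌ 3 Pb²⁺(aq) + 2 PO₄³⁻(aq)
With PO₄³⁻ already at 1.06×10⁻² mol L⁻¹ and s small, take [PO₄³⁻] ≈ 1.06×10⁻² mol L⁻¹ and [Pb²⁺] = 3s.
Ksp = [Pb²⁺]^3[PO₄³⁻]^2 = (3s)^3(1.06×10⁻²)^2
(3s)^3 = 1.44×10⁻⁴⁴ / (1.06×10⁻²)^2 = 1.28×10⁻⁴⁰
s = 1.68×10⁻¹⁴ mol L⁻¹

1.68×10⁻¹⁴ M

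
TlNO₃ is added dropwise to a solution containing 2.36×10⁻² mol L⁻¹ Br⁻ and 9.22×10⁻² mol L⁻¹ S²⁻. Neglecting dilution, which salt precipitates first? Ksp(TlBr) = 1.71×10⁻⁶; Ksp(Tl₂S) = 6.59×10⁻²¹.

Tl₂S

A salt starts to precipitate once the ion product Q reaches its Ksp.
For TlBr: [Tl⁺] = (Ksp/[Br⁻]) = 7.25×10⁻⁵ mol L⁻¹
For Tl₂S: [Tl⁺] = (Ksp/[S²⁻])^(1/2) = 2.67×10⁻¹⁰ mol L⁻¹
Since Tl₂S needs less Tl⁺ to reach saturation, it precipitates first.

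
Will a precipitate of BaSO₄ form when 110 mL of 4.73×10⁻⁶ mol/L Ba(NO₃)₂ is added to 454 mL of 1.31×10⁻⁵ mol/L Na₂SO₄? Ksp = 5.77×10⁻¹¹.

No

The combined volume is 564 mL.
[Ba²⁺] = (4.73×10⁻⁶)(110)/564 = 9.23×10⁻⁷ mol/L
[SO₄²⁻] = (1.31×10⁻⁵)(454)/564 = 1.05×10⁻⁵ mol/L
Q = [Ba²⁺][SO₄²⁻] = 9.73×10⁻¹²
Since Q (9.73×10⁻¹²) is less than Ksp (5.77×10⁻¹¹), no BaSO₄ precipitates.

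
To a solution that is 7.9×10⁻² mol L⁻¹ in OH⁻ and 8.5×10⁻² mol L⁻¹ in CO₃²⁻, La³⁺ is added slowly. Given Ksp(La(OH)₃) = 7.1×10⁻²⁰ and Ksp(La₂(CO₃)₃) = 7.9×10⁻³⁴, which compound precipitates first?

La(OH)₃

Precipitation of each salt begins when its ion product equals Ksp.
For La(OH)₃: [La³⁺] = (Ksp/[OH⁻]^3) = 1.4×10⁻¹⁶ mol L⁻¹
For La₂(CO₃)₃: [La³⁺] = (Ksp/[CO₃²⁻]^3)^(1/2) = 1.1×10⁻¹⁵ mol L⁻¹
Since La(OH)₃ needs less La³⁺ to reach saturation, it precipitates first.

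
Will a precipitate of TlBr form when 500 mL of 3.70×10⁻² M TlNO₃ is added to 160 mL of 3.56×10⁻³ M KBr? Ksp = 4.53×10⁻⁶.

Yes

After mixing, V = 500 mL + 160 mL = 660 mL.
[Tl⁺] = (3.70×10⁻²)(500)/660 = 2.80×10⁻² M
[Br⁻] = (3.56×10⁻³)(160)/660 = 8.63×10⁻⁴ M
Q = [Tl⁺][Br⁻] = 2.42×10⁻⁵
Q = 2.42×10⁻⁵ > Ksp = 4.53×10⁻⁶, so the solution is supersaturated and TlBr precipitates.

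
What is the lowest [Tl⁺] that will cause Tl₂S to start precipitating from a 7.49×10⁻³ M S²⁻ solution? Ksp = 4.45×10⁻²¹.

7.71×10⁻¹⁰ M

A salt starts to precipitate once the ion product Q reaches its Ksp.
Tl₂S(s) ⇌ 2 Tl⁺(aq) + S²⁻(aq)
Ksp = [Tl⁺]^2[S²⁻] = [Tl⁺]^2(7.49×10⁻³)
[Tl⁺]^2 = 4.45×10⁻²¹ / (7.49×10⁻³) = 5.94×10⁻¹⁹
[Tl⁺] = 7.71×10⁻¹⁰ M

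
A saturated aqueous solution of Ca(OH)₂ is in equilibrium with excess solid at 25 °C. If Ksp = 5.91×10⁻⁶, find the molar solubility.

Ca(OH)₂(s) ⇌ Ca²⁺(aq) + 2 OH⁻(aq)
With molar solubility s: [Ca²⁺] = s, [OH⁻] = 2s.
Ksp = [Ca²⁺][OH⁻]^2 = s · (2s)^2 = 4s^3
4s^3 = 5.91×10⁻⁶  ⇒  s^3 = 1.48×10⁻⁶
s = (1.48×10⁻⁶)^(1/3) = 1.14×10⁻² mol/L

1.14×10⁻² M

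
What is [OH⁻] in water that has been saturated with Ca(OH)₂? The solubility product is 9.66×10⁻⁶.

Ca(OH)₂(s) ⇌ Ca²⁺(aq) + 2 OH⁻(aq)
With molar solubility s: [Ca²⁺] = s, [OH⁻] = 2s.
Ksp = [Ca²⁺][OH⁻]^2 = s · (2s)^2 = 4s^3 = 9.66×10⁻⁶
s = 1.34×10⁻² M
[OH⁻] = 2s = 2.68×10⁻² M

2.68×10⁻² M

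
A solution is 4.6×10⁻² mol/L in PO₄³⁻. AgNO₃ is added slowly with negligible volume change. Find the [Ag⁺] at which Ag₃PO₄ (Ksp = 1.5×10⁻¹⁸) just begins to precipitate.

Precipitation of each salt begins when its ion product equals Ksp.
Ag₃PO₄(s) ⇌ 3 Ag⁺(aq) + PO₄³⁻(aq)
Ksp = [Ag⁺]^3[PO₄³⁻] = [Ag⁺]^3(4.6×10⁻²)
[Ag⁺]^3 = 1.5×10⁻¹⁸ / (4.6×10⁻²) = 3.3×10⁻¹⁷
[Ag⁺] = 3.2×10⁻⁶ mol/L

3.2×10⁻⁶ M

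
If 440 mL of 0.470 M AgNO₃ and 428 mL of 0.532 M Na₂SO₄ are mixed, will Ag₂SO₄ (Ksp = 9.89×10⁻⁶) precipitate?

After mixing, V = 440 mL + 428 mL = 868 mL.
[Ag⁺] = (0.470)(440)/868 = 0.238 M
[SO₄²⁻] = (0.532)(428)/868 = 0.262 M
Q = [Ag⁺]^2[SO₄²⁻] = 1.49×10⁻²
Since Q (1.49×10⁻²) exceeds Ksp (9.89×10⁻⁶), Ag₂SO₄ will precipitate.

Yes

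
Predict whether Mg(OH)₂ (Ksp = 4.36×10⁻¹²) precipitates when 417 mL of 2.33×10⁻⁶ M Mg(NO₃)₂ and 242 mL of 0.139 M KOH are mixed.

The combined volume is 659 mL.
[Mg²⁺] = (2.33×10⁻⁶)(417)/659 = 1.47×10⁻⁶ M
[OH⁻] = (0.139)(242)/659 = 5.10×10⁻² M
Q = [Mg²⁺][OH⁻]^2 = 3.84×10⁻⁹
Q = 3.84×10⁻⁹ > Ksp = 4.36×10⁻¹², so the solution is supersaturated and Mg(OH)₂ precipitates.

Yes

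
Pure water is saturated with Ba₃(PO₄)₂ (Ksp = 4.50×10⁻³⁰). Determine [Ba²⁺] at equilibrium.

1.59×10⁻⁶ M

Ba₃(PO₄)₂(s) ⇌ 3 Ba²⁺(aq) + 2 PO₄³⁻(aq)
If s mol/L of Ba₃(PO₄)₂ dissolves, [Ba²⁺] = 3s and [PO₄³⁻] = 2s.
Ksp = [Ba²⁺]^3[PO₄³⁻]^2 = (3s)^3 · (2s)^2 = 108s^5 = 4.50×10⁻³⁰
s = 5.30×10⁻⁷ mol/L
[Ba²⁺] = 3s = 1.59×10⁻⁶ mol/L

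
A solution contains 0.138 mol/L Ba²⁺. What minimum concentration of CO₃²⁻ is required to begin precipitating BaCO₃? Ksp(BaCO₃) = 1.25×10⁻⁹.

Precipitation of each salt begins when its ion product equals Ksp.
BaCO₃(s) ⇌ Ba²⁺(aq) + CO₃²⁻(aq)
Ksp = [Ba²⁺][CO₃²⁻] = [CO₃²⁻](0.138)
[CO₃²⁻] = 1.25×10⁻⁹ / (0.138) = 9.06×10⁻⁹
[CO₃²⁻] = 9.06×10⁻⁹ mol/L

9.06×10⁻⁹ M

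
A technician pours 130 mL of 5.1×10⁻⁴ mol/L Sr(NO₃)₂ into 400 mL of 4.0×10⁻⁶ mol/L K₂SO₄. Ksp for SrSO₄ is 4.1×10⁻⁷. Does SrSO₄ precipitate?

No

The combined volume is 530 mL.
[Sr²⁺] = (5.1×10⁻⁴)(130)/530 = 1.3×10⁻⁴ mol/L
[SO₄²⁻] = (4.0×10⁻⁶)(400)/530 = 3.0×10⁻⁶ mol/L
Q = [Sr²⁺][SO₄²⁻] = 3.8×10⁻¹⁰
Q < Ksp (3.8×10⁻¹⁰ vs 4.1×10⁻⁷); the solution remains unsaturated and no precipitate forms.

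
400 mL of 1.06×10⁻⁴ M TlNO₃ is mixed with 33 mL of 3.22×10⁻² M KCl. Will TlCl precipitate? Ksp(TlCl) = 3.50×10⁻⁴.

Total volume after mixing = 400 + 33 = 433 mL.
[Tl⁺] = (1.06×10⁻⁴)(400)/433 = 9.79×10⁻⁵ M
[Cl⁻] = (3.22×10⁻²)(33)/433 = 2.45×10⁻³ M
Q = [Tl⁺][Cl⁻] = 2.40×10⁻⁷
Q < Ksp (2.40×10⁻⁷ vs 3.50×10⁻⁴); the solution remains unsaturated and no precipitate forms.

No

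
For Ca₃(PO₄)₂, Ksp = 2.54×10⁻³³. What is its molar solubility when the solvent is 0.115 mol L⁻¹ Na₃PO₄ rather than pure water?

Ca₃(PO₄)₂(s) ⇌ 3 Ca²⁺(aq) + 2 PO₄³⁻(aq)
The solution already contains PO₄³⁻ at 0.115 mol L⁻¹. Let s be the molar solubility of Ca₃(PO₄)₂.
[PO₄³⁻] ≈ 0.115 mol L⁻¹ (common ion dominates); [Ca²⁺] = 3s.
Ksp = [Ca²⁺]^3[PO₄³⁻]^2 = (3s)^3(0.115)^2
(3s)^3 = 2.54×10⁻³³ / (0.115)^2 = 1.92×10⁻³¹
s = 1.92×10⁻¹¹ mol L⁻¹

1.92×10⁻¹¹ M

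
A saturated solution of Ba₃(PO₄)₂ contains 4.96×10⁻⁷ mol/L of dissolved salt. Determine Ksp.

Ba₃(PO₄)₂(s) ⇌ 3 Ba²⁺(aq) + 2 PO₄³⁻(aq)
Let s be the molar solubility. Then [Ba²⁺] = 3s and [PO₄³⁻] = 2s.
Ksp = [Ba²⁺]^3[PO₄³⁻]^2 = (3s)^3 · (2s)^2 = 108s^5
Ksp = 108 × (4.96×10⁻⁷)^5 = 3.24×10⁻³⁰

Ksp = 3.24×10⁻³⁰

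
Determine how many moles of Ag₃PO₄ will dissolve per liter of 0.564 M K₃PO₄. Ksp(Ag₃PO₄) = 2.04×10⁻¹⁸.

Ag₃PO₄(s) ⇌ 3 Ag⁺(aq) + PO₄³⁻(aq)
Let s be the solubility of Ag₃PO₄ here. The common ion gives [PO₄³⁻] ≈ 0.564 M, and [Ag⁺] = 3s.
Ksp = [Ag⁺]^3[PO₄³⁻] = (3s)^3(0.564)
(3s)^3 = 2.04×10⁻¹⁸ / (0.564) = 3.62×10⁻¹⁸
s = 5.12×10⁻⁷ M

5.12×10⁻⁷ M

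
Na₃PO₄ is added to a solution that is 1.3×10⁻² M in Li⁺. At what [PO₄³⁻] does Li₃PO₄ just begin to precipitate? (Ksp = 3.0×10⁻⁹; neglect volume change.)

Each salt precipitates once Q = Ksp for that salt.
Li₃PO₄(s) ⇌ 3 Li⁺(aq) + PO₄³⁻(aq)
Ksp = [Li⁺]^3[PO₄³⁻] = [PO₄³⁻](1.3×10⁻²)^3
[PO₄³⁻] = 3.0×10⁻⁹ / (1.3×10⁻²)^3 = 1.4×10⁻³
[PO₄³⁻] = 1.4×10⁻³ M

1.4×10⁻³ M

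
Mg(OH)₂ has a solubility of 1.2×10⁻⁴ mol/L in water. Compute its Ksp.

Ksp = 6.9×10⁻¹²

Mg(OH)₂(s) ⇌ Mg²⁺(aq) + 2 OH⁻(aq)
For each mole of Mg(OH)₂ that dissolves per liter, [Mg²⁺] = s and [OH⁻] = 2s; let s denote this solubility.
Ksp = [Mg²⁺][OH⁻]^2 = s · (2s)^2 = 4s^3
Ksp = 4 × (1.2×10⁻⁴)^3 = 6.9×10⁻¹²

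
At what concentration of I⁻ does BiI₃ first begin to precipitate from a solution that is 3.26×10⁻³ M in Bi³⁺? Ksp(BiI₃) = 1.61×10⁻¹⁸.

7.90×10⁻⁶ M

The threshold for precipitation is Q = Ksp.
BiI₃(s) ⇌ Bi³⁺(aq) + 3 I⁻(aq)
Ksp = [Bi³⁺][I⁻]^3 = [I⁻]^3(3.26×10⁻³)
[I⁻]^3 = 1.61×10⁻¹⁸ / (3.26×10⁻³) = 4.94×10⁻¹⁶
[I⁻] = 7.90×10⁻⁶ M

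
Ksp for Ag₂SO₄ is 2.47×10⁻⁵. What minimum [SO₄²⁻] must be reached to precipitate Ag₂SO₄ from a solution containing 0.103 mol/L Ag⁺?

2.33×10⁻³ M

A salt starts to precipitate once the ion product Q reaches its Ksp.
Ag₂SO₄(s) ⇌ 2 Ag⁺(aq) + SO₄²⁻(aq)
Ksp = [Ag⁺]^2[SO₄²⁻] = [SO₄²⁻](0.103)^2
[SO₄²⁻] = 2.47×10⁻⁵ / (0.103)^2 = 2.33×10⁻³
[SO₄²⁻] = 2.33×10⁻³ mol/L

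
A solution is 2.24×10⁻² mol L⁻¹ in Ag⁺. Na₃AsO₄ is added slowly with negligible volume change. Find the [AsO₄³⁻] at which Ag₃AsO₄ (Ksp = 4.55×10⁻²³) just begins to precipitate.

4.05×10⁻¹⁸ M

The threshold for precipitation is Q = Ksp.
Ag₃AsO₄(s) ⇌ 3 Ag⁺(aq) + AsO₄³⁻(aq)
Ksp = [Ag⁺]^3[AsO₄³⁻] = [AsO₄³⁻](2.24×10⁻²)^3
[AsO₄³⁻] = 4.55×10⁻²³ / (2.24×10⁻²)^3 = 4.05×10⁻¹⁸
[AsO₄³⁻] = 4.05×10⁻¹⁸ mol L⁻¹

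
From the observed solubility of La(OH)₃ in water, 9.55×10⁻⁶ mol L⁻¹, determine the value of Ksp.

La(OH)₃(s) ⇌ La³⁺(aq) + 3 OH⁻(aq)
With molar solubility s: [La³⁺] = s, [OH⁻] = 3s.
Ksp = [La³⁺][OH⁻]^3 = s · (3s)^3 = 27s^4
Ksp = 27 × (9.55×10⁻⁶)^4 = 2.25×10⁻¹⁹

Ksp = 2.25×10⁻¹⁹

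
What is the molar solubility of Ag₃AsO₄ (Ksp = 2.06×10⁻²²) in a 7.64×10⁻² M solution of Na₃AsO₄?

Ag₃AsO₄(s) ⇌ 3 Ag⁺(aq) + AsO₄³⁻(aq)
Let s be the solubility of Ag₃AsO₄ here. The common ion gives [AsO₄³⁻] ≈ 7.64×10⁻² M, and [Ag⁺] = 3s.
Ksp = [Ag⁺]^3[AsO₄³⁻] = (3s)^3(7.64×10⁻²)
(3s)^3 = 2.06×10⁻²² / (7.64×10⁻²) = 2.70×10⁻²¹
s = 4.64×10⁻⁸ M

4.64×10⁻⁸ M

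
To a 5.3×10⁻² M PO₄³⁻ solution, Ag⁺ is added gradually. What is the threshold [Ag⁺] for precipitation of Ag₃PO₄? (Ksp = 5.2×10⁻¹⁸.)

The threshold for precipitation is Q = Ksp.
Ag₃PO₄(s) ⇌ 3 Ag⁺(aq) + PO₄³⁻(aq)
Ksp = [Ag⁺]^3[PO₄³⁻] = [Ag⁺]^3(5.3×10⁻²)
[Ag⁺]^3 = 5.2×10⁻¹⁸ / (5.3×10⁻²) = 9.8×10⁻¹⁷
[Ag⁺] = 4.6×10⁻⁶ M

4.6×10⁻⁶ M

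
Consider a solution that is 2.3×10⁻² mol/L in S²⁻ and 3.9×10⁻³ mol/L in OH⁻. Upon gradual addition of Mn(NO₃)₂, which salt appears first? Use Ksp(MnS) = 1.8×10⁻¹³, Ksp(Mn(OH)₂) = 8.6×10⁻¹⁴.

MnS

The threshold for precipitation is Q = Ksp.
For MnS: [Mn²⁺] = (Ksp/[S²⁻]) = 7.8×10⁻¹² mol/L
For Mn(OH)₂: [Mn²⁺] = (Ksp/[OH⁻]^2) = 5.7×10⁻⁹ mol/L
MnS requires the lower [Mn²⁺], so it precipitates first.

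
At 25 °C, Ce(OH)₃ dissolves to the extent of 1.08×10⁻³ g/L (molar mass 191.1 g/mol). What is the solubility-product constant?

Convert to molarity: s = 1.08×10⁻³ / 191.1 = 5.6515×10⁻⁶ mol/L
Ce(OH)₃(s) ⇌ Ce³⁺(aq) + 3 OH⁻(aq)
If s mol/L of Ce(OH)₃ dissolves, [Ce³⁺] = s and [OH⁻] = 3s.
Ksp = [Ce³⁺][OH⁻]^3 = s · (3s)^3 = 27s^4
Ksp = 27 × (5.6515×10⁻⁶)^4 = 2.75×10⁻²⁰

Ksp = 2.75×10⁻²⁰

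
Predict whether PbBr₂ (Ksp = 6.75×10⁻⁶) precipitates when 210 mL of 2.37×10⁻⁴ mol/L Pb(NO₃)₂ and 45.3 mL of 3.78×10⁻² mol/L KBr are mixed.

No

After mixing, V = 210 mL + 45.3 mL = 255.3 mL.
[Pb²⁺] = (2.37×10⁻⁴)(210)/255.3 = 1.95×10⁻⁴ mol/L
[Br⁻] = (3.78×10⁻²)(45.3)/255.3 = 6.71×10⁻³ mol/L
Q = [Pb²⁺][Br⁻]^2 = 8.77×10⁻⁹
Q = 8.77×10⁻⁹ < Ksp = 6.75×10⁻⁶, so the solution is unsaturated and no precipitate forms.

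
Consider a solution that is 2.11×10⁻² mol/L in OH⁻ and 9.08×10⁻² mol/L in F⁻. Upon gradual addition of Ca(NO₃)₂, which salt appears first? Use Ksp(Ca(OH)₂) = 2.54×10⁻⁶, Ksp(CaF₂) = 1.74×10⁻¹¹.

A salt starts to precipitate once the ion product Q reaches its Ksp.
For Ca(OH)₂: [Ca²⁺] = (Ksp/[OH⁻]^2) = 5.71×10⁻³ mol/L
For CaF₂: [Ca²⁺] = (Ksp/[F⁻]^2) = 2.11×10⁻⁹ mol/L
The smaller threshold [Ca²⁺] is reached first, so CaF₂ precipitates first.

CaF₂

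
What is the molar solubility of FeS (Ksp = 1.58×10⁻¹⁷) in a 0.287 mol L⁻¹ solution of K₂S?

5.51×10⁻¹⁷ M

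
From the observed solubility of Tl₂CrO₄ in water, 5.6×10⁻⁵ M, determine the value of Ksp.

Tl₂CrO₄(s) ⇌ 2 Tl⁺(aq) + CrO₄²⁻(aq)
With molar solubility s: [Tl⁺] = 2s, [CrO₄²⁻] = s.
Ksp = [Tl⁺]^2[CrO₄²⁻] = (2s)^2 · s = 4s^3
Ksp = 4 × (5.6×10⁻⁵)^3 = 7.0×10⁻¹³

Ksp = 7.0×10⁻¹³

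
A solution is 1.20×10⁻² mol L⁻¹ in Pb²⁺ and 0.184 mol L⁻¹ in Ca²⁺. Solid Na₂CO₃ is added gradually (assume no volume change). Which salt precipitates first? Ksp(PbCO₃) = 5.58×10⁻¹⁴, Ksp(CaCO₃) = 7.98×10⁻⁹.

Precipitation of each salt begins when its ion product equals Ksp.
For PbCO₃: [CO₃²⁻] = (Ksp/[Pb²⁺]) = 4.65×10⁻¹² mol L⁻¹
For CaCO₃: [CO₃²⁻] = (Ksp/[Ca²⁺]) = 4.34×10⁻⁸ mol L⁻¹
The smaller threshold [CO₃²⁻] is reached first, so PbCO₃ precipitates first.

PbCO₃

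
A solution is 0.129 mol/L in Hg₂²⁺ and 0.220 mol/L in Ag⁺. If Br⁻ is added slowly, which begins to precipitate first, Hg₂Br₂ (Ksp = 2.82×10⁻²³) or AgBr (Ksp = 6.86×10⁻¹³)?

AgBr

Precipitation of each salt begins when its ion product equals Ksp.
For Hg₂Br₂: [Br⁻] = (Ksp/[Hg₂²⁺])^(1/2) = 1.48×10⁻¹¹ mol/L
For AgBr: [Br⁻] = (Ksp/[Ag⁺]) = 3.12×10⁻¹² mol/L
Since AgBr needs less Br⁻ to reach saturation, it precipitates first.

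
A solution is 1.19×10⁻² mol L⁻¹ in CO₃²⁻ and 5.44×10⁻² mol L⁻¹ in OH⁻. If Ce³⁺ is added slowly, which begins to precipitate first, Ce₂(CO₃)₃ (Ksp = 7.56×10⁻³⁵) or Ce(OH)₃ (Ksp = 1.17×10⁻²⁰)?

Ce(OH)₃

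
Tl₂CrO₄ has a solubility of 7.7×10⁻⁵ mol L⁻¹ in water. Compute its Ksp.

Tl₂CrO₄(s) ⇌ 2 Tl⁺(aq) + CrO₄²⁻(aq)
With molar solubility s: [Tl⁺] = 2s, [CrO₄²⁻] = s.
Ksp = [Tl⁺]^2[CrO₄²⁻] = (2s)^2 · s = 4s^3
Ksp = 4 × (7.7×10⁻⁵)^3 = 1.8×10⁻¹²

Ksp = 1.8×10⁻¹²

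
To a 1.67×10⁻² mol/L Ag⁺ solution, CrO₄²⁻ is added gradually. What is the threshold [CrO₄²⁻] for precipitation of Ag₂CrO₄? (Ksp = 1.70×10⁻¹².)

6.10×10⁻⁹ M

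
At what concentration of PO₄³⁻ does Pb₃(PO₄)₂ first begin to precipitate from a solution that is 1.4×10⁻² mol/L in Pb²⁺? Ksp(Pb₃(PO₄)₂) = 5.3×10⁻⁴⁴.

Precipitation begins when Q = Ksp.
Pb₃(PO₄)₂(s) ⇌ 3 Pb²⁺(aq) + 2 PO₄³⁻(aq)
Ksp = [Pb²⁺]^3[PO₄³⁻]^2 = [PO₄³⁻]^2(1.4×10⁻²)^3
[PO₄³⁻]^2 = 5.3×10⁻⁴⁴ / (1.4×10⁻²)^3 = 1.9×10⁻³⁸
[PO₄³⁻] = 1.4×10⁻¹⁹ mol/L

1.4×10⁻¹⁹ M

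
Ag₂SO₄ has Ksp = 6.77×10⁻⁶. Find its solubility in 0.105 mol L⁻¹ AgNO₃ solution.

6.14×10⁻⁴ M

Ag₂SO₄(s) ⇌ 2 Ag⁺(aq) + SO₄²⁻(aq)
The solution already contains Ag⁺ at 0.105 mol L⁻¹. Let s be the molar solubility of Ag₂SO₄.
[Ag⁺] ≈ 0.105 mol L⁻¹ (common ion dominates); [SO₄²⁻] = s.
Ksp = [Ag⁺]^2[SO₄²⁻] = (0.105)^2s
s = 6.77×10⁻⁶ / (0.105)^2 = 6.14×10⁻⁴
s = 6.14×10⁻⁴ mol L⁻¹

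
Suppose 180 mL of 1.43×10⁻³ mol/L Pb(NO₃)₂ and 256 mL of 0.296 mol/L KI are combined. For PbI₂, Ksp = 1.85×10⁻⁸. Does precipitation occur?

Yes

The combined volume is 436 mL.
[Pb²⁺] = (1.43×10⁻³)(180)/436 = 5.90×10⁻⁴ mol/L
[I⁻] = (0.296)(256)/436 = 0.174 mol/L
Q = [Pb²⁺][I⁻]^2 = 1.78×10⁻⁵
Since Q (1.78×10⁻⁵) exceeds Ksp (1.85×10⁻⁸), PbI₂ will precipitate.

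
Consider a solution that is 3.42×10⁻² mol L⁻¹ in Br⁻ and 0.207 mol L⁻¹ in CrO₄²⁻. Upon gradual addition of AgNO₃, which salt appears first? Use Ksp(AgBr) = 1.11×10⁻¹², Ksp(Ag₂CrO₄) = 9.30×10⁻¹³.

AgBr

Each salt precipitates once Q = Ksp for that salt.
For AgBr: [Ag⁺] = (Ksp/[Br⁻]) = 3.25×10⁻¹¹ mol L⁻¹
For Ag₂CrO₄: [Ag⁺] = (Ksp/[CrO₄²⁻])^(1/2) = 2.12×10⁻⁶ mol L⁻¹
AgBr requires the lower [Ag⁺], so it precipitates first.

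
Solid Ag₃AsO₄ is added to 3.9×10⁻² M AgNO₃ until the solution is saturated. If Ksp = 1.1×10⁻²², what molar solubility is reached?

1.9×10⁻¹⁸ M

Ag₃AsO₄(s) ⇌ 3 Ag⁺(aq) + AsO₄³⁻(aq)
Let s be the solubility of Ag₃AsO₄ here. The common ion gives [Ag⁺] ≈ 3.9×10⁻² M, and [AsO₄³⁻] = s.
Ksp = [Ag⁺]^3[AsO₄³⁻] = (3.9×10⁻²)^3s
s = 1.1×10⁻²² / (3.9×10⁻²)^3 = 1.9×10⁻¹⁸
s = 1.9×10⁻¹⁸ M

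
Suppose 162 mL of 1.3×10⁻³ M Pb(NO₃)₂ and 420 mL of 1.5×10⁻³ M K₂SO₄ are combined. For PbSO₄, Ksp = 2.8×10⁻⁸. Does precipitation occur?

The combined volume is 582 mL.
[Pb²⁺] = (1.3×10⁻³)(162)/582 = 3.6×10⁻⁴ M
[SO₄²⁻] = (1.5×10⁻³)(420)/582 = 1.1×10⁻³ M
Q = [Pb²⁺][SO₄²⁻] = 3.9×10⁻⁷
Because Q > Ksp (3.9×10⁻⁷ vs 2.8×10⁻⁸), a precipitate of PbSO₄ forms.

Yes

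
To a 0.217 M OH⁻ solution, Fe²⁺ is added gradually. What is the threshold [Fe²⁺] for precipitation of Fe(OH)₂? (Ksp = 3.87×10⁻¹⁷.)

8.22×10⁻¹⁶ M

Precipitation begins when Q = Ksp.
Fe(OH)₂(s) ⇌ Fe²⁺(aq) + 2 OH⁻(aq)
Ksp = [Fe²⁺][OH⁻]^2 = [Fe²⁺](0.217)^2
[Fe²⁺] = 3.87×10⁻¹⁷ / (0.217)^2 = 8.22×10⁻¹⁶
[Fe²⁺] = 8.22×10⁻¹⁶ M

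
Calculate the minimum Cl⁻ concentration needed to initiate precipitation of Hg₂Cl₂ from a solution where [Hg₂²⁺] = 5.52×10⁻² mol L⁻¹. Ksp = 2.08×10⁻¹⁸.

Each salt precipitates once Q = Ksp for that salt.
Hg₂Cl₂(s) ⇌ Hg₂²⁺(aq) + 2 Cl⁻(aq)
Ksp = [Hg₂²⁺][Cl⁻]^2 = [Cl⁻]^2(5.52×10⁻²)
[Cl⁻]^2 = 2.08×10⁻¹⁸ / (5.52×10⁻²) = 3.77×10⁻¹⁷
[Cl⁻] = 6.14×10⁻⁹ mol L⁻¹

6.14×10⁻⁹ M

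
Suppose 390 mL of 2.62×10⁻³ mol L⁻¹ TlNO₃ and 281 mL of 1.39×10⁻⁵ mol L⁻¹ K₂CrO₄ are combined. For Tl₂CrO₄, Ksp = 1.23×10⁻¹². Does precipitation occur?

Yes

The combined volume is 671 mL.
[Tl⁺] = (2.62×10⁻³)(390)/671 = 1.52×10⁻³ mol L⁻¹
[CrO₄²⁻] = (1.39×10⁻⁵)(281)/671 = 5.82×10⁻⁶ mol L⁻¹
Q = [Tl⁺]^2[CrO₄²⁻] = 1.35×10⁻¹¹
Since Q (1.35×10⁻¹¹) exceeds Ksp (1.23×10⁻¹²), Tl₂CrO₄ will precipitate.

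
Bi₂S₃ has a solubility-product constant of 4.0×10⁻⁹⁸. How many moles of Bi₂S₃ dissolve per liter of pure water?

1.3×10⁻²⁰ M

Bi₂S₃(s) ⇌ 2 Bi³⁺(aq) + 3 S²⁻(aq)
Call the molar solubility s, so that [Bi³⁺] = 2s and [S²⁻] = 3s.
Ksp = [Bi³⁺]^2[S²⁻]^3 = (2s)^2 · (3s)^3 = 108s^5
108s^5 = 4.0×10⁻⁹⁸  ⇒  s^5 = 3.7×10⁻¹⁰⁰
Taking the 5th root, s = 1.3×10⁻²⁰ mol L⁻¹.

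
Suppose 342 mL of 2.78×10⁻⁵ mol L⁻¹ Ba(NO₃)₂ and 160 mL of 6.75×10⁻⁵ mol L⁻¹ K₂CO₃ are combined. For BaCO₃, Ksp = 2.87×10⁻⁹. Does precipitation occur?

No

The combined volume is 502 mL.
[Ba²⁺] = (2.78×10⁻⁵)(342)/502 = 1.89×10⁻⁵ mol L⁻¹
[CO₃²⁻] = (6.75×10⁻⁵)(160)/502 = 2.15×10⁻⁵ mol L⁻¹
Q = [Ba²⁺][CO₃²⁻] = 4.07×10⁻¹⁰
Q = 4.07×10⁻¹⁰ < Ksp = 2.87×10⁻⁹, so the solution is unsaturated and no precipitate forms.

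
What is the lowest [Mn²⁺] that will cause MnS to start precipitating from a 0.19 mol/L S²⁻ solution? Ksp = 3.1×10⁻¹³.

1.6×10⁻¹² M

The threshold for precipitation is Q = Ksp.
MnS(s) ⇌ Mn²⁺(aq) + S²⁻(aq)
Ksp = [Mn²⁺][S²⁻] = [Mn²⁺](0.19)
[Mn²⁺] = 3.1×10⁻¹³ / (0.19) = 1.6×10⁻¹²
[Mn²⁺] = 1.6×10⁻¹² mol/L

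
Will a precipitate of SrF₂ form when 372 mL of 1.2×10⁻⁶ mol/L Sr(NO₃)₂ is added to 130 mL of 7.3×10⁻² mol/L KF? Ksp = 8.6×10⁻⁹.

No

After mixing, V = 372 mL + 130 mL = 502 mL.
[Sr²⁺] = (1.2×10⁻⁶)(372)/502 = 8.9×10⁻⁷ mol/L
[F⁻] = (7.3×10⁻²)(130)/502 = 1.9×10⁻² mol/L
Q = [Sr²⁺][F⁻]^2 = 3.2×10⁻¹⁰
Since Q (3.2×10⁻¹⁰) is less than Ksp (8.6×10⁻⁹), no SrF₂ precipitates.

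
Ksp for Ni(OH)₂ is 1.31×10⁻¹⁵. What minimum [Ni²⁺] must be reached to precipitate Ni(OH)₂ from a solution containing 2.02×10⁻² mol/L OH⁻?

Precipitation begins when Q = Ksp.
Ni(OH)₂(s) ⇌ Ni²⁺(aq) + 2 OH⁻(aq)
Ksp = [Ni²⁺][OH⁻]^2 = [Ni²⁺](2.02×10⁻²)^2
[Ni²⁺] = 1.31×10⁻¹⁵ / (2.02×10⁻²)^2 = 3.21×10⁻¹²
[Ni²⁺] = 3.21×10⁻¹² mol/L

3.21×10⁻¹² M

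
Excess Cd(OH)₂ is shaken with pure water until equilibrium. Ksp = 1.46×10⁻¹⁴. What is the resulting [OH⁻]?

3.08×10⁻⁵ M

Cd(OH)₂(s) ⇌ Cd²⁺(aq) + 2 OH⁻(aq)
With molar solubility s: [Cd²⁺] = s, [OH⁻] = 2s.
Ksp = [Cd²⁺][OH⁻]^2 = s · (2s)^2 = 4s^3 = 1.46×10⁻¹⁴
s = 1.54×10⁻⁵ mol L⁻¹
[OH⁻] = 2s = 3.08×10⁻⁵ mol L⁻¹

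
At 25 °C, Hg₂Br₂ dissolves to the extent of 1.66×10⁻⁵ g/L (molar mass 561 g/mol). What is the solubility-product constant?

Molar solubility s = (1.66×10⁻⁵ g/L) / (561 g/mol) = 2.9590×10⁻⁸ mol/L
Hg₂Br₂(s) ⇌ Hg₂²⁺(aq) + 2 Br⁻(aq)
Call the molar solubility s, so that [Hg₂²⁺] = s and [Br⁻] = 2s.
Ksp = [Hg₂²⁺][Br⁻]^2 = s · (2s)^2 = 4s^3
Ksp = 4 × (2.9590×10⁻⁸)^3 = 1.04×10⁻²²

Ksp = 1.04×10⁻²²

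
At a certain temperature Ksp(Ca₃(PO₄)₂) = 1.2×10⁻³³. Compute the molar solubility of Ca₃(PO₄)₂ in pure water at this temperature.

Ca₃(PO₄)₂(s) ⇌ 3 Ca²⁺(aq) + 2 PO₄³⁻(aq)
For each mole of Ca₃(PO₄)₂ that dissolves per liter, [Ca²⁺] = 3s and [PO₄³⁻] = 2s; let s denote this solubility.
Ksp = [Ca²⁺]^3[PO₄³⁻]^2 = (3s)^3 · (2s)^2 = 108s^5
108s^5 = 1.2×10⁻³³  ⇒  s^5 = 1.1×10⁻³⁵
Taking the 5th root, s = 1.0×10⁻⁷ M.

1.0×10⁻⁷ M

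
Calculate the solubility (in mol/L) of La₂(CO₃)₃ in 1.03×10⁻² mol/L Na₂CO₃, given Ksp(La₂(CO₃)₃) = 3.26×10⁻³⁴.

La₂(CO₃)₃(s) ⇌ 2 La³⁺(aq) + 3 CO₃²⁻(aq)
CO₃²⁻ is already present at 1.03×10⁻² mol/L. If s mol/L of La₂(CO₃)₃ dissolves, [La³⁺] = 2s while [CO₃²⁻] ≈ 1.03×10⁻² mol/L.
Ksp = [La³⁺]^2[CO₃²⁻]^3 = (2s)^2(1.03×10⁻²)^3
(2s)^2 = 3.26×10⁻³⁴ / (1.03×10⁻²)^3 = 2.98×10⁻²⁸
s = 8.64×10⁻¹⁵ mol/L

8.64×10⁻¹⁵ M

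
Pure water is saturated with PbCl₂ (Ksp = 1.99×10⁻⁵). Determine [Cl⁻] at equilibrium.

3.41×10⁻² M

PbCl₂(s) ⇌ Pb²⁺(aq) + 2 Cl⁻(aq)
Let s be the molar solubility. Then [Pb²⁺] = s and [Cl⁻] = 2s.
Ksp = [Pb²⁺][Cl⁻]^2 = s · (2s)^2 = 4s^3 = 1.99×10⁻⁵
s = 1.71×10⁻² M
[Cl⁻] = 2s = 3.41×10⁻² M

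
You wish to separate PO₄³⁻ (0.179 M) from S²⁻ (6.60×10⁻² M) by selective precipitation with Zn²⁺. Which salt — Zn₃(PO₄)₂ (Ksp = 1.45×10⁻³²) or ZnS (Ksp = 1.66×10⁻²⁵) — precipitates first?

Precipitation begins when Q = Ksp.
For Zn₃(PO₄)₂: [Zn²⁺] = (Ksp/[PO₄³⁻]^2)^(1/3) = 7.68×10⁻¹¹ M
For ZnS: [Zn²⁺] = (Ksp/[S²⁻]) = 2.52×10⁻²⁴ M
The smaller threshold [Zn²⁺] is reached first, so ZnS precipitates first.

ZnS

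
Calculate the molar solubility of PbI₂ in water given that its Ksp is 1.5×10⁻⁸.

PbI₂(s) ⇌ Pb²⁺(aq) + 2 I⁻(aq)
For each mole of PbI₂ that dissolves per liter, [Pb²⁺] = s and [I⁻] = 2s; let s denote this solubility.
Ksp = [Pb²⁺][I⁻]^2 = s · (2s)^2 = 4s^3
4s^3 = 1.5×10⁻⁸  ⇒  s^3 = 3.8×10⁻⁹
s = 1.6×10⁻³ M

1.6×10⁻³ M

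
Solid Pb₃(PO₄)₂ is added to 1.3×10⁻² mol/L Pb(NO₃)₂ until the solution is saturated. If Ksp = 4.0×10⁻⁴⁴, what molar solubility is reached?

Pb₃(PO₄)₂(s) ⇌ 3 Pb²⁺(aq) + 2 PO₄³⁻(aq)
Pb²⁺ is already present at 1.3×10⁻² mol/L. If s mol/L of Pb₃(PO₄)₂ dissolves, [PO₄³⁻] = 2s while [Pb²⁺] ≈ 1.3×10⁻² mol/L.
Ksp = [Pb²⁺]^3[PO₄³⁻]^2 = (1.3×10⁻²)^3(2s)^2
(2s)^2 = 4.0×10⁻⁴⁴ / (1.3×10⁻²)^3 = 1.8×10⁻³⁸
s = 6.7×10⁻²⁰ mol/L

6.7×10⁻²⁰ M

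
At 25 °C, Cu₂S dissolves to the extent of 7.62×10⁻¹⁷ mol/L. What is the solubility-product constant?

Cu₂S(s) ⇌ 2 Cu⁺(aq) + S²⁻(aq)
Let s be the molar solubility. Then [Cu⁺] = 2s and [S²⁻] = s.
Ksp = [Cu⁺]^2[S²⁻] = (2s)^2 · s = 4s^3
Ksp = 4 × (7.62×10⁻¹⁷)^3 = 1.77×10⁻⁴⁸

Ksp = 1.77×10⁻⁴⁸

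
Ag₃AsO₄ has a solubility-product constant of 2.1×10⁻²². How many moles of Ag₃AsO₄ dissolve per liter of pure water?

1.7×10⁻⁶ M

Ag₃AsO₄(s) ⇌ 3 Ag⁺(aq) + AsO₄³⁻(aq)
Let s be the molar solubility. Then [Ag⁺] = 3s and [AsO₄³⁻] = s.
Ksp = [Ag⁺]^3[AsO₄³⁻] = (3s)^3 · s = 27s^4
27s^4 = 2.1×10⁻²²  ⇒  s^4 = 7.8×10⁻²⁴
s = 1.7×10⁻⁶ M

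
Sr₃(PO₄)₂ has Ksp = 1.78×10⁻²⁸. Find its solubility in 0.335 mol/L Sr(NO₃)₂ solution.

3.44×10⁻¹⁴ M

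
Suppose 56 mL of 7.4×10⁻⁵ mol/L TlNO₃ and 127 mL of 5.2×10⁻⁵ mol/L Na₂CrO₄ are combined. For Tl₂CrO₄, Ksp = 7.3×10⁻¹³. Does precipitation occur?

No

After mixing, V = 56 mL + 127 mL = 183 mL.
[Tl⁺] = (7.4×10⁻⁵)(56)/183 = 2.3×10⁻⁵ mol/L
[CrO₄²⁻] = (5.2×10⁻⁵)(127)/183 = 3.6×10⁻⁵ mol/L
Q = [Tl⁺]^2[CrO₄²⁻] = 1.9×10⁻¹⁴
Q < Ksp (1.9×10⁻¹⁴ vs 7.3×10⁻¹³); the solution remains unsaturated and no precipitate forms.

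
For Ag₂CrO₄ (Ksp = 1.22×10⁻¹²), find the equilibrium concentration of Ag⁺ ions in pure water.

Ag₂CrO₄(s) ⇌ 2 Ag⁺(aq) + CrO₄²⁻(aq)
With molar solubility s: [Ag⁺] = 2s, [CrO₄²⁻] = s.
Ksp = [Ag⁺]^2[CrO₄²⁻] = (2s)^2 · s = 4s^3 = 1.22×10⁻¹²
s = 6.73×10⁻⁵ mol L⁻¹
[Ag⁺] = 2s = 1.35×10⁻⁴ mol L⁻¹

1.35×10⁻⁴ M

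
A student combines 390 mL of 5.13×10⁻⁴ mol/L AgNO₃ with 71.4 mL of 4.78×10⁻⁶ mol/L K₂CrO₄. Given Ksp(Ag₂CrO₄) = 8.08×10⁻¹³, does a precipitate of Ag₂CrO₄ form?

No

Total volume after mixing = 390 + 71.4 = 461.4 mL.
[Ag⁺] = (5.13×10⁻⁴)(390)/461.4 = 4.34×10⁻⁴ mol/L
[CrO₄²⁻] = (4.78×10⁻⁶)(71.4)/461.4 = 7.40×10⁻⁷ mol/L
Q = [Ag⁺]^2[CrO₄²⁻] = 1.39×10⁻¹³
Q = 1.39×10⁻¹³ < Ksp = 8.08×10⁻¹³, so the solution is unsaturated and no precipitate forms.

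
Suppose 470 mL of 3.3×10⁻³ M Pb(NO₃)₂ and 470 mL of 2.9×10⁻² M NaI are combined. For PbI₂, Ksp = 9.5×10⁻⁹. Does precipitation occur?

Yes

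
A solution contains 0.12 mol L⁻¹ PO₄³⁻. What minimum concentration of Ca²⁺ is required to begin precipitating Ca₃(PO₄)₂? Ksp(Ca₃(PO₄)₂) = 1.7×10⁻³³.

Precipitation begins when Q = Ksp.
Ca₃(PO₄)₂(s) ⇌ 3 Ca²⁺(aq) + 2 PO₄³⁻(aq)
Ksp = [Ca²⁺]^3[PO₄³⁻]^2 = [Ca²⁺]^3(0.12)^2
[Ca²⁺]^3 = 1.7×10⁻³³ / (0.12)^2 = 1.2×10⁻³¹
[Ca²⁺] = 4.9×10⁻¹¹ mol L⁻¹

4.9×10⁻¹¹ M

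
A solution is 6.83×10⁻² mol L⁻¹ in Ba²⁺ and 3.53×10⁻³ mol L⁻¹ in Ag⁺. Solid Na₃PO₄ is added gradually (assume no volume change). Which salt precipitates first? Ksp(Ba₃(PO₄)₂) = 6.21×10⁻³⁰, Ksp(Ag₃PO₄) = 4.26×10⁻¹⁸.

Ba₃(PO₄)₂

Each salt precipitates once Q = Ksp for that salt.
For Ba₃(PO₄)₂: [PO₄³⁻] = (Ksp/[Ba²⁺]^3)^(1/2) = 1.40×10⁻¹³ mol L⁻¹
For Ag₃PO₄: [PO₄³⁻] = (Ksp/[Ag⁺]^3) = 9.68×10⁻¹¹ mol L⁻¹
Since Ba₃(PO₄)₂ needs less PO₄³⁻ to reach saturation, it precipitates first.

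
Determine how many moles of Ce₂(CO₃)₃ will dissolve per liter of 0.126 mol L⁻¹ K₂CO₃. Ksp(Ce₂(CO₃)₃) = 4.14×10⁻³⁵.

7.19×10⁻¹⁷ M

Ce₂(CO₃)₃(s) ⇌ 2 Ce³⁺(aq) + 3 CO₃²⁻(aq)
Let s be the solubility of Ce₂(CO₃)₃ here. The common ion gives [CO₃²⁻] ≈ 0.126 mol L⁻¹, and [Ce³⁺] = 2s.
Ksp = [Ce³⁺]^2[CO₃²⁻]^3 = (2s)^2(0.126)^3
(2s)^2 = 4.14×10⁻³⁵ / (0.126)^3 = 2.07×10⁻³²
s = 7.19×10⁻¹⁷ mol L⁻¹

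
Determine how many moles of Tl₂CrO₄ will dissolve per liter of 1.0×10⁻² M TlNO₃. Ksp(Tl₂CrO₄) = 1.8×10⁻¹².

1.8×10⁻⁸ M

Tl₂CrO₄(s) ⇌ 2 Tl⁺(aq) + CrO₄²⁻(aq)
With Tl⁺ already at 1.0×10⁻² M and s small, take [Tl⁺] ≈ 1.0×10⁻² M and [CrO₄²⁻] = s.
Ksp = [Tl⁺]^2[CrO₄²⁻] = (1.0×10⁻²)^2s
s = 1.8×10⁻¹² / (1.0×10⁻²)^2 = 1.8×10⁻⁸
s = 1.8×10⁻⁸ M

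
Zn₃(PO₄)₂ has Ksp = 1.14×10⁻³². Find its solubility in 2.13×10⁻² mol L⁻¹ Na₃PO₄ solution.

9.76×10⁻¹¹ M

Zn₃(PO₄)₂(s) ⇌ 3 Zn²⁺(aq) + 2 PO₄³⁻(aq)
Let s be the solubility of Zn₃(PO₄)₂ here. The common ion gives [PO₄³⁻] ≈ 2.13×10⁻² mol L⁻¹, and [Zn²⁺] = 3s.
Ksp = [Zn²⁺]^3[PO₄³⁻]^2 = (3s)^3(2.13×10⁻²)^2
(3s)^3 = 1.14×10⁻³² / (2.13×10⁻²)^2 = 2.51×10⁻²⁹
s = 9.76×10⁻¹¹ mol L⁻¹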